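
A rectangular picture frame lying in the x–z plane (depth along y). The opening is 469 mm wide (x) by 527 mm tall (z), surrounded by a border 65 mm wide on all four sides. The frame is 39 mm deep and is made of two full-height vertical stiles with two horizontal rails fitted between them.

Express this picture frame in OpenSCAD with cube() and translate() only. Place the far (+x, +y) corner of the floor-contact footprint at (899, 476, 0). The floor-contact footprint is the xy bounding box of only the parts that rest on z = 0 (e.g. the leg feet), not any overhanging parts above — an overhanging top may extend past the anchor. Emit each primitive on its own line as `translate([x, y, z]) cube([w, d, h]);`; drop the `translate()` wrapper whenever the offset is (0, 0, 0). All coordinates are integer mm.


translate([300, 437, 0]) cube([65, 39, 657]);
translate([834, 437, 0]) cube([65, 39, 657]);
translate([365, 437, 0]) cube([469, 39, 65]);
translate([365, 437, 592]) cube([469, 39, 65]);


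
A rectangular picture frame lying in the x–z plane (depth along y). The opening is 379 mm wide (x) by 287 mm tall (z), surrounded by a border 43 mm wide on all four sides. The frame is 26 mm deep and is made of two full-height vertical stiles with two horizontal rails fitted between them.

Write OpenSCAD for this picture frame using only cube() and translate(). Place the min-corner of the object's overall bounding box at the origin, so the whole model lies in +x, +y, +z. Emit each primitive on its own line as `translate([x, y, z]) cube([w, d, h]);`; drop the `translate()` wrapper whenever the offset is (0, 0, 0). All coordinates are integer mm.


cube([43, 26, 373]);
translate([422, 0, 0]) cube([43, 26, 373]);
translate([43, 0, 0]) cube([379, 26, 43]);
translate([43, 0, 330]) cube([379, 26, 43]);


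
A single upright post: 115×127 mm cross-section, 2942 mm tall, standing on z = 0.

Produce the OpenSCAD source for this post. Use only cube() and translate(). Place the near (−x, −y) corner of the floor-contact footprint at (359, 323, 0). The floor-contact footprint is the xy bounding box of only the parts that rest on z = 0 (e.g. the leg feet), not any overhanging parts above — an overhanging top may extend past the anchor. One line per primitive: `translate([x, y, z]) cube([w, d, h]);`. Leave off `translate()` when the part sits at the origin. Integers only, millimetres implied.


translate([359, 323, 0]) cube([115, 127, 2942]);


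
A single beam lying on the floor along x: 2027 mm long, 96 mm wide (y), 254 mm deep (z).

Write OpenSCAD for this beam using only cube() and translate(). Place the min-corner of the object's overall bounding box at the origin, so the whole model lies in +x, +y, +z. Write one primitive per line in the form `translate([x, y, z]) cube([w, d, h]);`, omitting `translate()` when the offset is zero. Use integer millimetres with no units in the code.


cube([2027, 96, 254]);


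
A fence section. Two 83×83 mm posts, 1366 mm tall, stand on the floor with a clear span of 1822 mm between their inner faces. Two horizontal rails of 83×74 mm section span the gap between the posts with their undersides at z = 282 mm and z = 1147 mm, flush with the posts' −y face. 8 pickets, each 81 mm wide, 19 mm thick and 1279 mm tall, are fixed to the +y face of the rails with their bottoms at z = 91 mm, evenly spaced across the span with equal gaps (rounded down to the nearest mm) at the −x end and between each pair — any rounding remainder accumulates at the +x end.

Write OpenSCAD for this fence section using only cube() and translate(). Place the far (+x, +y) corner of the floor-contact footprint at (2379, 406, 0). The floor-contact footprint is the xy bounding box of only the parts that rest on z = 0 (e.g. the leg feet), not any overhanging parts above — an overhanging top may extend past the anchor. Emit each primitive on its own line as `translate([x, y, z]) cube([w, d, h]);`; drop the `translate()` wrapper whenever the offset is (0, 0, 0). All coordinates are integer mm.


translate([391, 323, 0]) cube([83, 83, 1366]);
translate([2296, 323, 0]) cube([83, 83, 1366]);
translate([474, 323, 282]) cube([1822, 83, 74]);
translate([474, 323, 1147]) cube([1822, 83, 74]);
translate([604, 406, 91]) cube([81, 19, 1279]);
translate([815, 406, 91]) cube([81, 19, 1279]);
translate([1026, 406, 91]) cube([81, 19, 1279]);
translate([1237, 406, 91]) cube([81, 19, 1279]);
translate([1448, 406, 91]) cube([81, 19, 1279]);
translate([1659, 406, 91]) cube([81, 19, 1279]);
translate([1870, 406, 91]) cube([81, 19, 1279]);
translate([2081, 406, 91]) cube([81, 19, 1279]);


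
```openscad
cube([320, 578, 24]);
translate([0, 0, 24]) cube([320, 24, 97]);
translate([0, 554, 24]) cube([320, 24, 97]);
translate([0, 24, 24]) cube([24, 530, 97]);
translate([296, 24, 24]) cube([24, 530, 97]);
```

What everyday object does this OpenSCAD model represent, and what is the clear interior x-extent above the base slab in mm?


An open box. The internal width is 272 mm.

A 320×578 base slab with four walls standing on it — an open box. The base is 320 mm wide and the walls are 24 mm thick, so the internal width is 320 − 2 × 24 = 272 mm.


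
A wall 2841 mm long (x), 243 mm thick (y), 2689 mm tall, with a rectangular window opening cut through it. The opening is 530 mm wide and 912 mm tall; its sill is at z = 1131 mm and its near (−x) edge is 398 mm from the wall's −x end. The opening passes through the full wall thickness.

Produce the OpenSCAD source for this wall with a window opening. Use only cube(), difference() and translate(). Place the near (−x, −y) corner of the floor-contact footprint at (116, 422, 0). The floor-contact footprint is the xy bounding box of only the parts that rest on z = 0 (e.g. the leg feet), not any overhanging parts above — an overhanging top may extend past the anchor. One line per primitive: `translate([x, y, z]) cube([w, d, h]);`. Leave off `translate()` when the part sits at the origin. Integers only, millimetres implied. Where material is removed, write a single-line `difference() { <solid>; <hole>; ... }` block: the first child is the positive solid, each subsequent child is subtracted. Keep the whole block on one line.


difference() { translate([116, 422, 0]) cube([2841, 243, 2689]); translate([514, 422, 1131]) cube([530, 243, 912]); }


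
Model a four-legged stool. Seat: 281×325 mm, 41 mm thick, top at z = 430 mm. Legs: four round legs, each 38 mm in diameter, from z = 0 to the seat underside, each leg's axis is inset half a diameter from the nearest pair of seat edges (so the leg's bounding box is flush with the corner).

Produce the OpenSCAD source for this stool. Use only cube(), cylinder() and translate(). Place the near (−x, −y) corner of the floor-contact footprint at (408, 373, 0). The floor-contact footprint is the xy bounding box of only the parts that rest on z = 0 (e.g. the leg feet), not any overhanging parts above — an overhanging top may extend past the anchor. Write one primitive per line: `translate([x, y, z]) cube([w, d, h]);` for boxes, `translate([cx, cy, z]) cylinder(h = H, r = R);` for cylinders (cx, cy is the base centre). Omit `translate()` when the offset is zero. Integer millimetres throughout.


translate([408, 373, 389]) cube([281, 325, 41]);
translate([427, 392, 0]) cylinder(h = 389, r = 19);
translate([670, 392, 0]) cylinder(h = 389, r = 19);
translate([427, 679, 0]) cylinder(h = 389, r = 19);
translate([670, 679, 0]) cylinder(h = 389, r = 19);


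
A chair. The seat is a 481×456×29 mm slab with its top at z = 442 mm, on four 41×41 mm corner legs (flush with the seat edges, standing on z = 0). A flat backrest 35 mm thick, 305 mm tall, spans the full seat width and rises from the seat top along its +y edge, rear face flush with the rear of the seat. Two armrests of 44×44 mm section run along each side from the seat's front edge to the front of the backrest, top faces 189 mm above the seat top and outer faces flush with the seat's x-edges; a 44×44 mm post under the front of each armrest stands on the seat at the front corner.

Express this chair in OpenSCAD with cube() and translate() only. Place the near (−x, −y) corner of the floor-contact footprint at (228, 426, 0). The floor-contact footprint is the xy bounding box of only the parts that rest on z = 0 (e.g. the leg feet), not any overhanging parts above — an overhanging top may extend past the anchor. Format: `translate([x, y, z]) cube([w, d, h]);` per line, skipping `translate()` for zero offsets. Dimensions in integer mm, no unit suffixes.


translate([228, 426, 413]) cube([481, 456, 29]);
translate([228, 426, 0]) cube([41, 41, 413]);
translate([668, 426, 0]) cube([41, 41, 413]);
translate([228, 841, 0]) cube([41, 41, 413]);
translate([668, 841, 0]) cube([41, 41, 413]);
translate([228, 847, 442]) cube([481, 35, 305]);
translate([228, 426, 587]) cube([44, 421, 44]);
translate([665, 426, 587]) cube([44, 421, 44]);
translate([228, 426, 442]) cube([44, 44, 145]);
translate([665, 426, 442]) cube([44, 44, 145]);


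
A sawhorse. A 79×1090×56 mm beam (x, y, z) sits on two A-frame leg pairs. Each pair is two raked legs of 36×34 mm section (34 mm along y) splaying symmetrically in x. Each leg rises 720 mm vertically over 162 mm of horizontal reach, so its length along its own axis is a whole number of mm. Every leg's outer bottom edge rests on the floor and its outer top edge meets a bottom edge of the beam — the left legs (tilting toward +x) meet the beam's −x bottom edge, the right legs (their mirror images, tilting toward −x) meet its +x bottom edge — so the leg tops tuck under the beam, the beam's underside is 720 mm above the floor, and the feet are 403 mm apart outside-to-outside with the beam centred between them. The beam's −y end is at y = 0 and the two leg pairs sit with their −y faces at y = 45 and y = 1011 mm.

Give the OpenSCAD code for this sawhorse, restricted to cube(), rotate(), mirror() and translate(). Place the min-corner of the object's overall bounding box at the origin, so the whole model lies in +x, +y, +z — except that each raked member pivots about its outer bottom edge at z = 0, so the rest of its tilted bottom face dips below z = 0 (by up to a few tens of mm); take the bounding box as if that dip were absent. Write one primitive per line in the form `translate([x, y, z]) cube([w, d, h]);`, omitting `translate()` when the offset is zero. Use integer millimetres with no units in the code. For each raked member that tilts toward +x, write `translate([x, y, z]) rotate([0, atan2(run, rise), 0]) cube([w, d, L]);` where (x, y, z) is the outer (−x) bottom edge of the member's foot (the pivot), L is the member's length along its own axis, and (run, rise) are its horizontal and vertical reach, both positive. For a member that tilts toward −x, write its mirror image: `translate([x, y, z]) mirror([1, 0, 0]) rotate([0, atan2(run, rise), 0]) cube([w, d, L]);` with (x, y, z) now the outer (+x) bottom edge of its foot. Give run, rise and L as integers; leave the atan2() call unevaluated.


translate([162, 0, 720]) cube([79, 1090, 56]);
translate([0, 45, 0]) rotate([0, atan2(162, 720), 0]) cube([36, 34, 738]);
translate([403, 45, 0]) mirror([1, 0, 0]) rotate([0, atan2(162, 720), 0]) cube([36, 34, 738]);
translate([0, 1011, 0]) rotate([0, atan2(162, 720), 0]) cube([36, 34, 738]);
translate([403, 1011, 0]) mirror([1, 0, 0]) rotate([0, atan2(162, 720), 0]) cube([36, 34, 738]);


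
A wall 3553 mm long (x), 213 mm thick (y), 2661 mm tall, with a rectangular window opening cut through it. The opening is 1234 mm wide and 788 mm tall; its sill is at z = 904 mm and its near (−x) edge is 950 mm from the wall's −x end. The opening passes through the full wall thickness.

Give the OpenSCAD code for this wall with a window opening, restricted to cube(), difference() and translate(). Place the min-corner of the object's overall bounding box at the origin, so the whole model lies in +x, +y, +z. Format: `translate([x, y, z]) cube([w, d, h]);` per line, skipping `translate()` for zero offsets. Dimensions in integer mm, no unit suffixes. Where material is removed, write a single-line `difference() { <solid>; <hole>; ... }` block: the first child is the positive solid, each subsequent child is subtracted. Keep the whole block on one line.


difference() { cube([3553, 213, 2661]); translate([950, 0, 904]) cube([1234, 213, 788]); }


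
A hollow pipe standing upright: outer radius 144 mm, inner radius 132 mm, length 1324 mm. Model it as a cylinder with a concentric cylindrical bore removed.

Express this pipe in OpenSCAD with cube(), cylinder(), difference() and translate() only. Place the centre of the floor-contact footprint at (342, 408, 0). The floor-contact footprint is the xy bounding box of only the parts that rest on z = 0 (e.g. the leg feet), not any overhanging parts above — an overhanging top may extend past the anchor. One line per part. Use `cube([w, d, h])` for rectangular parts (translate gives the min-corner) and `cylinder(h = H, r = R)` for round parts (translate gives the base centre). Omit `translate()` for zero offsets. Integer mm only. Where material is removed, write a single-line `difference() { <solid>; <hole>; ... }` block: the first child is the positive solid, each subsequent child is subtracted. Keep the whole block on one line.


difference() { translate([342, 408, 0]) cylinder(h = 1324, r = 144); translate([342, 408, 0]) cylinder(h = 1324, r = 132); }


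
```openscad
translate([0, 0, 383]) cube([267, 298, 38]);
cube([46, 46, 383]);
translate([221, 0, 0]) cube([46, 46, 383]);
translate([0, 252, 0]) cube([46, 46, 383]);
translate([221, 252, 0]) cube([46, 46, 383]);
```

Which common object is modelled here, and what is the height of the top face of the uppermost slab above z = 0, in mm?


A stool. The seat height is 421 mm.

A 267×298×38 slab at z = 383 on four corner posts — a stool. The seat top is 383 + 38 = 421 mm.


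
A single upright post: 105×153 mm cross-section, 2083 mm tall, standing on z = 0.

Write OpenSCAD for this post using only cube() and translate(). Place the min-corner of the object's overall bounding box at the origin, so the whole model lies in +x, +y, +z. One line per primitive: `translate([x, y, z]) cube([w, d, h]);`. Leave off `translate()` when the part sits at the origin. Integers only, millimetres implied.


cube([105, 153, 2083]);


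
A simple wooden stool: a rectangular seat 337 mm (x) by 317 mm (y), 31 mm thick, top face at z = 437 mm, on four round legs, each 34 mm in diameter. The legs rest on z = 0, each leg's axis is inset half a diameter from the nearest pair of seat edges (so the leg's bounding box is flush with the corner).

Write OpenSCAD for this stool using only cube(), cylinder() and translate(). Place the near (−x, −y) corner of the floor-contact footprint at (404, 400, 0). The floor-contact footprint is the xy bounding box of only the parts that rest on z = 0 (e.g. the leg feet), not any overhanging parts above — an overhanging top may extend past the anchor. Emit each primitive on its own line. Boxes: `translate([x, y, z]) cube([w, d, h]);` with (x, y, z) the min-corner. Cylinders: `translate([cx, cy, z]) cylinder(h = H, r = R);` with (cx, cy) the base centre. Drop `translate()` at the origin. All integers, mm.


translate([404, 400, 406]) cube([337, 317, 31]);
translate([421, 417, 0]) cylinder(h = 406, r = 17);
translate([724, 417, 0]) cylinder(h = 406, r = 17);
translate([421, 700, 0]) cylinder(h = 406, r = 17);
translate([724, 700, 0]) cylinder(h = 406, r = 17);


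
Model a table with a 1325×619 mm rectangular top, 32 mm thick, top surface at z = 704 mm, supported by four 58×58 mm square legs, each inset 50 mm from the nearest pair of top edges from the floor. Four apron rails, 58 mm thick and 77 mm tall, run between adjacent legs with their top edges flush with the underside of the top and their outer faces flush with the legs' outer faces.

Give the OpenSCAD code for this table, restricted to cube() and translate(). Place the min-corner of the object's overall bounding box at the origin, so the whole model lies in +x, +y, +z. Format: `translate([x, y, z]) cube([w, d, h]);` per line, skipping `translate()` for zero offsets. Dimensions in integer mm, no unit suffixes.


translate([0, 0, 672]) cube([1325, 619, 32]);
translate([50, 50, 0]) cube([58, 58, 672]);
translate([1217, 50, 0]) cube([58, 58, 672]);
translate([50, 511, 0]) cube([58, 58, 672]);
translate([1217, 511, 0]) cube([58, 58, 672]);
translate([108, 50, 595]) cube([1109, 58, 77]);
translate([108, 511, 595]) cube([1109, 58, 77]);
translate([50, 108, 595]) cube([58, 403, 77]);
translate([1217, 108, 595]) cube([58, 403, 77]);


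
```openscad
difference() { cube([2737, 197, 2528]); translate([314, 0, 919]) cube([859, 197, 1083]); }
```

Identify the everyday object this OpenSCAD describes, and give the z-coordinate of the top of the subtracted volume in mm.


A wall with a window opening. The window head height is 2002 mm.

A wall with a rectangular opening subtracted — a window. Sill at z = 919, opening 1083 mm tall, so the head is at 919 + 1083 = 2002 mm.


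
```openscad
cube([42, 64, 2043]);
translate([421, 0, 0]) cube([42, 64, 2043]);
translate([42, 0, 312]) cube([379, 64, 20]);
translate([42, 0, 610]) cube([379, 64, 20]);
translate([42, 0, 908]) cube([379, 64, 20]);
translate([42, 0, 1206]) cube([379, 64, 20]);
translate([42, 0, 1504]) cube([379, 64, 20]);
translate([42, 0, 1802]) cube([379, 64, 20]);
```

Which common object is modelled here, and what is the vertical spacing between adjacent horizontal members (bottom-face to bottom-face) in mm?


A ladder. The rung spacing is 298 mm.

Two tall 42×64 posts with 6 short bars between them — a ladder. Adjacent rungs sit at z = 312 and z = 610, so the spacing is 610 − 312 = 298 mm.


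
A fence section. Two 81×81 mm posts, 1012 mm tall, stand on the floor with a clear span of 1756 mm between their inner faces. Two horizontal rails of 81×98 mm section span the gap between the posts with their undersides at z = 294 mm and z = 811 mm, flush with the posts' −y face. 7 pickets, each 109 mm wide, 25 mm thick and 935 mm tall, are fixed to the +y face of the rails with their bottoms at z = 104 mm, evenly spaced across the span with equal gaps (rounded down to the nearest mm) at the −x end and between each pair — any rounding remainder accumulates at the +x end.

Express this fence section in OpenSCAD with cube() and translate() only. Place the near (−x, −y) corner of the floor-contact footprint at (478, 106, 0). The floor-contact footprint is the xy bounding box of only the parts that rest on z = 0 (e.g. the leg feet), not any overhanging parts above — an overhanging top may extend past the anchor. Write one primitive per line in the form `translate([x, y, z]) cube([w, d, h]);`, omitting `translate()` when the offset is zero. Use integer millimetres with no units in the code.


translate([478, 106, 0]) cube([81, 81, 1012]);
translate([2315, 106, 0]) cube([81, 81, 1012]);
translate([559, 106, 294]) cube([1756, 81, 98]);
translate([559, 106, 811]) cube([1756, 81, 98]);
translate([683, 187, 104]) cube([109, 25, 935]);
translate([916, 187, 104]) cube([109, 25, 935]);
translate([1149, 187, 104]) cube([109, 25, 935]);
translate([1382, 187, 104]) cube([109, 25, 935]);
translate([1615, 187, 104]) cube([109, 25, 935]);
translate([1848, 187, 104]) cube([109, 25, 935]);
translate([2081, 187, 104]) cube([109, 25, 935]);


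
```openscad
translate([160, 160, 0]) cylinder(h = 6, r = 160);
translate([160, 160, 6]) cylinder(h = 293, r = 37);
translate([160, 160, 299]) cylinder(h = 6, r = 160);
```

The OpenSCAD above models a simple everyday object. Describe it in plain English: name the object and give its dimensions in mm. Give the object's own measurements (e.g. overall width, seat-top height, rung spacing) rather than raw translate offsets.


A spool: two coaxial disc flanges of radius 160 mm and thickness 6 mm, joined by a core cylinder of radius 37 mm and height 293 mm. The lower flange rests on z = 0 and the three cylinders share a vertical axis.


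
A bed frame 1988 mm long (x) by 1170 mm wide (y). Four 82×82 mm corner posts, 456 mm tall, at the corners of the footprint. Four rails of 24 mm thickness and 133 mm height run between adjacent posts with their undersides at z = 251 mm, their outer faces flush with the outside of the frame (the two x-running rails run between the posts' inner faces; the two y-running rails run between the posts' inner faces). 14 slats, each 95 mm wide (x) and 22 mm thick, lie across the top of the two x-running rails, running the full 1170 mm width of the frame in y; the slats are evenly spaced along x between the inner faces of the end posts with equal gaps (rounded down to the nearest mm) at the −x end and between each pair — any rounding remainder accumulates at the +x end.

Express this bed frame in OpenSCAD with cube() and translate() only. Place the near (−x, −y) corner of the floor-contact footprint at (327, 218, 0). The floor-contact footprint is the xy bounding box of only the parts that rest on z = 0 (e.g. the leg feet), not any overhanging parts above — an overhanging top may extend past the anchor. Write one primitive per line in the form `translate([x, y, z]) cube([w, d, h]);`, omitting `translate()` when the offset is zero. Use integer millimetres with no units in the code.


translate([327, 218, 0]) cube([82, 82, 456]);
translate([327, 1306, 0]) cube([82, 82, 456]);
translate([2233, 218, 0]) cube([82, 82, 456]);
translate([2233, 1306, 0]) cube([82, 82, 456]);
translate([409, 218, 251]) cube([1824, 24, 133]);
translate([409, 1364, 251]) cube([1824, 24, 133]);
translate([327, 300, 251]) cube([24, 1006, 133]);
translate([2291, 300, 251]) cube([24, 1006, 133]);
translate([441, 218, 384]) cube([95, 1170, 22]);
translate([568, 218, 384]) cube([95, 1170, 22]);
translate([695, 218, 384]) cube([95, 1170, 22]);
translate([822, 218, 384]) cube([95, 1170, 22]);
translate([949, 218, 384]) cube([95, 1170, 22]);
translate([1076, 218, 384]) cube([95, 1170, 22]);
translate([1203, 218, 384]) cube([95, 1170, 22]);
translate([1330, 218, 384]) cube([95, 1170, 22]);
translate([1457, 218, 384]) cube([95, 1170, 22]);
translate([1584, 218, 384]) cube([95, 1170, 22]);
translate([1711, 218, 384]) cube([95, 1170, 22]);
translate([1838, 218, 384]) cube([95, 1170, 22]);
translate([1965, 218, 384]) cube([95, 1170, 22]);
translate([2092, 218, 384]) cube([95, 1170, 22]);


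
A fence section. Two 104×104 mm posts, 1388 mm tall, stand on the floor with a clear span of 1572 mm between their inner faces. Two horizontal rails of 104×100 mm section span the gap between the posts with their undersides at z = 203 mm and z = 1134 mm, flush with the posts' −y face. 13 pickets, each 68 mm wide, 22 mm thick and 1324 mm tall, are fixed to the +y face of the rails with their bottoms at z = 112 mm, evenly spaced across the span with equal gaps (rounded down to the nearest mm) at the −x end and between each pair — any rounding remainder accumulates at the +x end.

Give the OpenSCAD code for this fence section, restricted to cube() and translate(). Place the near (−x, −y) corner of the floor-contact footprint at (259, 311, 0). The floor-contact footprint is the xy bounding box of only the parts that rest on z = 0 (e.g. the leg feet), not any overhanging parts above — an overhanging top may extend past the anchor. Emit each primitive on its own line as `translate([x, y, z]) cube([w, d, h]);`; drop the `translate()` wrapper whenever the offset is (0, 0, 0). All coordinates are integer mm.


translate([259, 311, 0]) cube([104, 104, 1388]);
translate([1935, 311, 0]) cube([104, 104, 1388]);
translate([363, 311, 203]) cube([1572, 104, 100]);
translate([363, 311, 1134]) cube([1572, 104, 100]);
translate([412, 415, 112]) cube([68, 22, 1324]);
translate([529, 415, 112]) cube([68, 22, 1324]);
translate([646, 415, 112]) cube([68, 22, 1324]);
translate([763, 415, 112]) cube([68, 22, 1324]);
translate([880, 415, 112]) cube([68, 22, 1324]);
translate([997, 415, 112]) cube([68, 22, 1324]);
translate([1114, 415, 112]) cube([68, 22, 1324]);
translate([1231, 415, 112]) cube([68, 22, 1324]);
translate([1348, 415, 112]) cube([68, 22, 1324]);
translate([1465, 415, 112]) cube([68, 22, 1324]);
translate([1582, 415, 112]) cube([68, 22, 1324]);
translate([1699, 415, 112]) cube([68, 22, 1324]);
translate([1816, 415, 112]) cube([68, 22, 1324]);


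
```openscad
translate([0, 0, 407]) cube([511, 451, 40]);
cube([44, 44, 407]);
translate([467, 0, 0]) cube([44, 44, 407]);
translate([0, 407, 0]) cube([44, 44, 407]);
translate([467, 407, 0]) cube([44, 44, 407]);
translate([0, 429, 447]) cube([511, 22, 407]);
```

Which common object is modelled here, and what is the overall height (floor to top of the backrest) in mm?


A chair. The overall height is 854 mm.

A slab on four corner posts with a tall panel at the back — a chair. The seat slab sits at z = 407 with thickness 40, and the 407 mm backrest starts at the seat top, so the overall height is 407 + 40 + 407 = 854 mm.


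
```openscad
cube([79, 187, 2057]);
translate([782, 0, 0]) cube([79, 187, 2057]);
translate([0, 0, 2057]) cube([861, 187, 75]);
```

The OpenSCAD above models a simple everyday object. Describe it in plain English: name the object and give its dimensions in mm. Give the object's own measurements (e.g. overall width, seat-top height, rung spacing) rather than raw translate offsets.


A door frame. The clear opening is 703 mm wide and 2057 mm high. Two 79 mm wide jambs, 187 mm deep, stand either side of the opening from the floor to the top of the opening. A 75 mm thick head sits across the top of both jambs, spanning the full outside width of the frame.


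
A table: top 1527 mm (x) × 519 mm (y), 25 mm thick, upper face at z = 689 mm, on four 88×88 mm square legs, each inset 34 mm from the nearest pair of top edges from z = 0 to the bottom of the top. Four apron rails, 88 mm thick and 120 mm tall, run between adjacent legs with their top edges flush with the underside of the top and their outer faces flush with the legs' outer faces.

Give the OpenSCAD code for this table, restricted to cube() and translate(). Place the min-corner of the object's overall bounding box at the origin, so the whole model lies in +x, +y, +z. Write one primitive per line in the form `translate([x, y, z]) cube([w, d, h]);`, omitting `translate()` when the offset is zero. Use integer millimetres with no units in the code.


translate([0, 0, 664]) cube([1527, 519, 25]);
translate([34, 34, 0]) cube([88, 88, 664]);
translate([1405, 34, 0]) cube([88, 88, 664]);
translate([34, 397, 0]) cube([88, 88, 664]);
translate([1405, 397, 0]) cube([88, 88, 664]);
translate([122, 34, 544]) cube([1283, 88, 120]);
translate([122, 397, 544]) cube([1283, 88, 120]);
translate([34, 122, 544]) cube([88, 275, 120]);
translate([1405, 122, 544]) cube([88, 275, 120]);


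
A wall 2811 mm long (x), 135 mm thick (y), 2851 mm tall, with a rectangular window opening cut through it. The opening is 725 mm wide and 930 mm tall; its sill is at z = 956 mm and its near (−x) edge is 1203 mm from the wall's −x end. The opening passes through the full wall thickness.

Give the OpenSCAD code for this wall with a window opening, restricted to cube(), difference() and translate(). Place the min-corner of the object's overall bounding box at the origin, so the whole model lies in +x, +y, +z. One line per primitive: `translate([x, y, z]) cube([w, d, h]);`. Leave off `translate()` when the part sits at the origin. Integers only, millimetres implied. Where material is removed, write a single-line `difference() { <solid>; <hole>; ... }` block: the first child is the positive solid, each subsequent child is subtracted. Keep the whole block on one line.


difference() { cube([2811, 135, 2851]); translate([1203, 0, 956]) cube([725, 135, 930]); }


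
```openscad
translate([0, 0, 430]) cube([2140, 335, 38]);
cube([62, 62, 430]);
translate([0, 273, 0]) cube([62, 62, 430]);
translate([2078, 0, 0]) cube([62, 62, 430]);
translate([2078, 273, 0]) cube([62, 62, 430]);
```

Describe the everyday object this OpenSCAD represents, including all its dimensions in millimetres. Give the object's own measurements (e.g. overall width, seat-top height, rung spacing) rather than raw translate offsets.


A bench: a 2140×335 mm seat slab, 38 mm thick, top at z = 468 mm, on four 62×62 mm square legs flush with the seat corners and standing on z = 0.


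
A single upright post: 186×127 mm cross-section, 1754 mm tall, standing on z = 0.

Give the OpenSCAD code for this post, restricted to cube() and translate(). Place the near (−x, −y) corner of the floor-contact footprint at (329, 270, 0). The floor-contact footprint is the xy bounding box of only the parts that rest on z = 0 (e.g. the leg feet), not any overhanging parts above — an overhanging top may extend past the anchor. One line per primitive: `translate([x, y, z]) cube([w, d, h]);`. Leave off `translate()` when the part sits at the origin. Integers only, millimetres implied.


translate([329, 270, 0]) cube([186, 127, 1754]);


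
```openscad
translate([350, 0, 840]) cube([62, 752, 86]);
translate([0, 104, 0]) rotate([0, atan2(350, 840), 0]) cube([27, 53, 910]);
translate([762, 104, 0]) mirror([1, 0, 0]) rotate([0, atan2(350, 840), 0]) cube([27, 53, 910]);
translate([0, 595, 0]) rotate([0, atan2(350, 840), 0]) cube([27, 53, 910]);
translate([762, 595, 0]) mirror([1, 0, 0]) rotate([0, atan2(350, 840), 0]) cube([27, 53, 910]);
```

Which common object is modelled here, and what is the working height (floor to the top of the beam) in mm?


A sawhorse. The overall height is 926 mm.

A beam across two mirrored pairs of raked legs — a sawhorse. The beam's underside is at z = 840 (matching the legs' vertical rise in atan2(350, 840)) and the beam is 86 mm tall, so its top is at 840 + 86 = 926 mm. The raked legs top out at the beam's underside, so that is the highest point.


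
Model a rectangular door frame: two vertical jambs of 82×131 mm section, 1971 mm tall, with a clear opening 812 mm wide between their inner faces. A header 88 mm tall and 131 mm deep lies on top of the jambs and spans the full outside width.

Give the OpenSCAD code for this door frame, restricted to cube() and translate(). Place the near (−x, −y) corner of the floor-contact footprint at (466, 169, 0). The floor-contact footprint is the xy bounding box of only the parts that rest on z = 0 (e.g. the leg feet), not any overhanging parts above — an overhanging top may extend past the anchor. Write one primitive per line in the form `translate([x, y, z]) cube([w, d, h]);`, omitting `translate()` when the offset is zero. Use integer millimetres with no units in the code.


translate([466, 169, 0]) cube([82, 131, 1971]);
translate([1360, 169, 0]) cube([82, 131, 1971]);
translate([466, 169, 1971]) cube([976, 131, 88]);


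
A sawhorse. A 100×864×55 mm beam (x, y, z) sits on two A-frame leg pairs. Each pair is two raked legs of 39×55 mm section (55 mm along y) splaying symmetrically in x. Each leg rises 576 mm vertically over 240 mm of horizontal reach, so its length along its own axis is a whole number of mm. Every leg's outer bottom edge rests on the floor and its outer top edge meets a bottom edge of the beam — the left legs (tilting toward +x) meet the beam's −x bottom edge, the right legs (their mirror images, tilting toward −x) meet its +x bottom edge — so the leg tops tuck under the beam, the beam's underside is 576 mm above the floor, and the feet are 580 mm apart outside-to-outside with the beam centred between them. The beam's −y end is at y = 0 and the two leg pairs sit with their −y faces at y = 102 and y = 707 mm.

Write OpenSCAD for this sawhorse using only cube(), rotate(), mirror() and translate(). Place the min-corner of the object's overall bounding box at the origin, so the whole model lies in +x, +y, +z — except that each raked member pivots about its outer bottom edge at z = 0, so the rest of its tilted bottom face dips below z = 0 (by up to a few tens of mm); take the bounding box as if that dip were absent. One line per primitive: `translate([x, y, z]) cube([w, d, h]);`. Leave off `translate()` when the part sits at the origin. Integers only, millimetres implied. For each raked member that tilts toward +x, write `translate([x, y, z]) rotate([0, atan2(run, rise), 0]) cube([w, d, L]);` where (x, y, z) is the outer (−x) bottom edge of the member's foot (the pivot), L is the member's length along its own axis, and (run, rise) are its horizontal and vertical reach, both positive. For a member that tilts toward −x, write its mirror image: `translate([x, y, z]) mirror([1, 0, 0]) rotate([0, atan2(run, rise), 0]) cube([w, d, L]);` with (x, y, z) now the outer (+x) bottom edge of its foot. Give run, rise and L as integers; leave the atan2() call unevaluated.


translate([240, 0, 576]) cube([100, 864, 55]);
translate([0, 102, 0]) rotate([0, atan2(240, 576), 0]) cube([39, 55, 624]);
translate([580, 102, 0]) mirror([1, 0, 0]) rotate([0, atan2(240, 576), 0]) cube([39, 55, 624]);
translate([0, 707, 0]) rotate([0, atan2(240, 576), 0]) cube([39, 55, 624]);
translate([580, 707, 0]) mirror([1, 0, 0]) rotate([0, atan2(240, 576), 0]) cube([39, 55, 624]);


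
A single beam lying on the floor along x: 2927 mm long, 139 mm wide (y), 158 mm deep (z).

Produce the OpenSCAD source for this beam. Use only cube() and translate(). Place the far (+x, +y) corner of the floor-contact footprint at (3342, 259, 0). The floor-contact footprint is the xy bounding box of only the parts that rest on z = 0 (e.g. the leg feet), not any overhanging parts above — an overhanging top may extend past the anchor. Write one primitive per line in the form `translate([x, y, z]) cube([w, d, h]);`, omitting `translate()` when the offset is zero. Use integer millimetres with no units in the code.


translate([415, 120, 0]) cube([2927, 139, 158]);


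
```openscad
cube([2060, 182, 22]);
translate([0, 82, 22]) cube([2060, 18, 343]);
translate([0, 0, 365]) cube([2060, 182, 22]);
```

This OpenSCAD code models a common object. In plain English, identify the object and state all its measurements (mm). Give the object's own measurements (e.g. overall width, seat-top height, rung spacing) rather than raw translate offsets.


An I-beam lying along x, 2060 mm long. Overall section height 387 mm. Two flanges 182 mm wide (y) and 22 mm thick, one on the floor and one at the top; a web 18 mm thick runs between them, centred on the flange width.


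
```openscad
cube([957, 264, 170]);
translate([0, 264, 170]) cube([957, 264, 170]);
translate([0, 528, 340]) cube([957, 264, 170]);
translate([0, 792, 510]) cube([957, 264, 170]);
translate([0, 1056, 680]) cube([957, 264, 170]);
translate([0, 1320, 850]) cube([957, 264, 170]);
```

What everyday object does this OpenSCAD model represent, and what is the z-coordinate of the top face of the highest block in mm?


A staircase. The total rise is 1020 mm.

6 identical blocks, each offset up and back from the previous — a staircase. Each step is 170 mm tall and there are 6 of them, so the total rise is 6 × 170 = 1020 mm.


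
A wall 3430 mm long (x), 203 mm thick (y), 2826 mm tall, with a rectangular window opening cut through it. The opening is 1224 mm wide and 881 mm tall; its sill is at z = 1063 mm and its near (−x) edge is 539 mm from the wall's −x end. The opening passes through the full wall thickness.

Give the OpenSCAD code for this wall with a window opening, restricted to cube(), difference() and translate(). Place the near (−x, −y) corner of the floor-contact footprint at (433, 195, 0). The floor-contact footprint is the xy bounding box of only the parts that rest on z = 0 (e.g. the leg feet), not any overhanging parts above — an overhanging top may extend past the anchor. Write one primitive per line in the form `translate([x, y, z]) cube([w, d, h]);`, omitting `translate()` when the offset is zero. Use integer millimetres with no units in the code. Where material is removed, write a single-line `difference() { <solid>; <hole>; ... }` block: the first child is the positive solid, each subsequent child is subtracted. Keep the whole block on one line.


difference() { translate([433, 195, 0]) cube([3430, 203, 2826]); translate([972, 195, 1063]) cube([1224, 203, 881]); }


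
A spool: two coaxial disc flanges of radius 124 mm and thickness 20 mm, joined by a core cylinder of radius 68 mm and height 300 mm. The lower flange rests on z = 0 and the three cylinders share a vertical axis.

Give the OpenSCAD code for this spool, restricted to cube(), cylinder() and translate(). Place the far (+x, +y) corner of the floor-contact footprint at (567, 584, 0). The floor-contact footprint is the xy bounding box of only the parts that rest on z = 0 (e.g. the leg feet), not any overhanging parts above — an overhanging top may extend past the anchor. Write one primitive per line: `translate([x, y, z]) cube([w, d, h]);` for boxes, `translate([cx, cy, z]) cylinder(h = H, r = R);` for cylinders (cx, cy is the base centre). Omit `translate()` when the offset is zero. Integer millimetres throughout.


translate([443, 460, 0]) cylinder(h = 20, r = 124);
translate([443, 460, 20]) cylinder(h = 300, r = 68);
translate([443, 460, 320]) cylinder(h = 20, r = 124);


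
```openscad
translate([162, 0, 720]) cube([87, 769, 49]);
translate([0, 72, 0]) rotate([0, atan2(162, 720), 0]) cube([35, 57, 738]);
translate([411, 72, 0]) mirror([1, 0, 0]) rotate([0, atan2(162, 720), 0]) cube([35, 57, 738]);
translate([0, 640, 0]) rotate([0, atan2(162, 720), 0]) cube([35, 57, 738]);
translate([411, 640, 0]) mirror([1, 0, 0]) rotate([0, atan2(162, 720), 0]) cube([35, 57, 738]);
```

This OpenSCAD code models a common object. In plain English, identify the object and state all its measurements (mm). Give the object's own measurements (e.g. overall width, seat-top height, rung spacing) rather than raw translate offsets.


A sawhorse. A 87×769×49 mm beam (x, y, z) sits on two A-frame leg pairs. Each pair is two raked legs of 35×57 mm section (57 mm along y) splaying symmetrically in x. Each leg rises 720 mm vertically over 162 mm of horizontal reach and is 738 mm long along its own axis. Every leg's outer bottom edge rests on the floor and its outer top edge meets a bottom edge of the beam — the left legs (tilting toward +x) meet the beam's −x bottom edge, the right legs (their mirror images, tilting toward −x) meet its +x bottom edge — so the leg tops tuck under the beam, the beam's underside is 720 mm above the floor, and the feet are 411 mm apart outside-to-outside with the beam centred between them. The two leg pairs are set in 72 mm from either end of the beam.


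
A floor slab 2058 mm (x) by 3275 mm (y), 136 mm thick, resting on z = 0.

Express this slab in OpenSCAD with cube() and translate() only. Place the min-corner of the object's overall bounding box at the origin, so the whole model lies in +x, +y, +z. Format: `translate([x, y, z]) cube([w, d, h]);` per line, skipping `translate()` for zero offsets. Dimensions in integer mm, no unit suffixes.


cube([2058, 3275, 136]);


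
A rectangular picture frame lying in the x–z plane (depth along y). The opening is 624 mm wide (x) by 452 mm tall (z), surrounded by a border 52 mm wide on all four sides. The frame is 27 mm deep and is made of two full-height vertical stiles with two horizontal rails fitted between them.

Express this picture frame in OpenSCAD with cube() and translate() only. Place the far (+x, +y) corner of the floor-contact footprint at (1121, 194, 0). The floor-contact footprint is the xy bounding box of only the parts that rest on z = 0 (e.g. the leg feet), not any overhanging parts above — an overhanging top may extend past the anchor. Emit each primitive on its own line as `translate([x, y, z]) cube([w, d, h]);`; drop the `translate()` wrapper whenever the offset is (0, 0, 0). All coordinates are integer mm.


translate([393, 167, 0]) cube([52, 27, 556]);
translate([1069, 167, 0]) cube([52, 27, 556]);
translate([445, 167, 0]) cube([624, 27, 52]);
translate([445, 167, 504]) cube([624, 27, 52]);
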